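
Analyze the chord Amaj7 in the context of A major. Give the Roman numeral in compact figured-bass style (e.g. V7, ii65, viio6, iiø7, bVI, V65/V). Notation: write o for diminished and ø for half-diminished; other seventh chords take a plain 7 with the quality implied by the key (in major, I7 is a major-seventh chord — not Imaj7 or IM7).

I7

Stacked in thirds the chord is A-C#-E-G#: a major seventh chord on A.
A is scale degree 1 in A major, and a major seventh chord on that degree is written I7.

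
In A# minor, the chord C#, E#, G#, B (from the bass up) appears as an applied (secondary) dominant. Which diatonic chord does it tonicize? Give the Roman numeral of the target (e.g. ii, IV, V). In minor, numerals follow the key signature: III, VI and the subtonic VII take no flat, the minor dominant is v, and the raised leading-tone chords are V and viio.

The chord is a dominant seventh chord on C#.
A dominant resolves down a perfect fifth: C# → F#. In A# minor, F# is scale degree 6, i.e. VI.

VI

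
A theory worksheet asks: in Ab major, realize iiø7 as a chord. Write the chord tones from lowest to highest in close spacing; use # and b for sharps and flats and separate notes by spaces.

Bb Db Fb Ab

iiø7 is the half-diminished supertonic seventh, borrowed from the parallel minor. In Ab major that root is Bb.
So the chord is Bb-Db-Fb-Ab, a half-diminished seventh chord.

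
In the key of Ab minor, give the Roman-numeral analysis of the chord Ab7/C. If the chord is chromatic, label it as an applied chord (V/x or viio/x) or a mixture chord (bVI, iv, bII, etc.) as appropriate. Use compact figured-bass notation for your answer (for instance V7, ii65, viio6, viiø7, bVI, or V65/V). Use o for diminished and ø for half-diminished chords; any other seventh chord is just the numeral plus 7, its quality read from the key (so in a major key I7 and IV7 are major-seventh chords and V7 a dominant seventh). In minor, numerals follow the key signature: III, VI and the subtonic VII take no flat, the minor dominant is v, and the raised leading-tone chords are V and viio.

Stacked in thirds the chord is Ab-C-Eb-Gb: a dominant seventh chord on Ab.
Ab is not a diatonic chord root with this quality in Ab minor, but it lies a perfect fifth above Db (iv), so the chord functions as an applied dominant of iv.
With C in the bass the chord is in first inversion, so the figured bass is 65.

V65/iv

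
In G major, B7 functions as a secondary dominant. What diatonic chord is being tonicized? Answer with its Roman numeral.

vi

The chord is a dominant seventh chord on B.
A dominant resolves down a perfect fifth: B → E. In G major, E is scale degree 6, i.e. vi.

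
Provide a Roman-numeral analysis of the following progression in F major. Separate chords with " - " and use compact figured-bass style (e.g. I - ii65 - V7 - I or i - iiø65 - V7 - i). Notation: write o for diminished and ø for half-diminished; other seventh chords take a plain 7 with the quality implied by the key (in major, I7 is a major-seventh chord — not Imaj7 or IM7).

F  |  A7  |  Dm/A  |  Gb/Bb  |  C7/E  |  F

I - V7/vi - vi64 - bII6 - V65 - I

F has root F, degree 1 in F major, so I.
A7: chromatic; A is V of vi, so V7/vi.
Dm/A has root D, degree 6 in F major, so vi64.
Gb/Bb: Gb with this quality isn't in the key; a major triad on b2 is the Neapolitan sixth, bII6 (third, Bb, in the bass — hence the 6).
C7/E: dominant seventh chord on C = scale degree 5 → V65.
F: major triad on F = scale degree 1 → I.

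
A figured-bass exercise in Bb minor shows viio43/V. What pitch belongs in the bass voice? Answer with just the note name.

The applied chord viio43/V is rooted on E: E-G-Bb-Db.
The figure 43 means second inversion — the fifth is in the bass.

Bb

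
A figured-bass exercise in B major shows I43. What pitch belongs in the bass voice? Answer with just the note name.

I in B major has root B; the chord is B-D#-F#-A#.
The figure 43 means second inversion — the fifth is in the bass.

F#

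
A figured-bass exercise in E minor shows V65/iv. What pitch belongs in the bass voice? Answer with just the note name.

The applied chord V65/iv is rooted on E: E-G#-B-D.
The figure 65 means first inversion — the third is in the bass.

G#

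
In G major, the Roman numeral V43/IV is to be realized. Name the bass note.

D

The applied chord V43/IV is rooted on G: G-B-D-F.
The figure 43 means second inversion — the fifth is in the bass.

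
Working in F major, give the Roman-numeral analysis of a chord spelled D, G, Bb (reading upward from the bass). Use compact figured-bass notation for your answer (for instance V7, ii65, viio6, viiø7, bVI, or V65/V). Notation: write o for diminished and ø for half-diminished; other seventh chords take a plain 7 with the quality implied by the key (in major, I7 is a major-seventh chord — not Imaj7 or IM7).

The pitches G-Bb-D form a minor triad rooted on G.
In F major, G is the supertonic; the diatonic minor triad there is ii.
With D in the bass the chord is in second inversion, so the figured bass is 64.

ii64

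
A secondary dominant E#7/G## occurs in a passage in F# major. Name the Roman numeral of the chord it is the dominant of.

iii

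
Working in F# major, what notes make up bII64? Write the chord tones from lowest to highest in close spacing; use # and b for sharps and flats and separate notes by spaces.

bII64 is the Neapolitan chord — a major triad on the lowered second degree. In F# major that root is G.
So the chord is G-B-D.
With the 64 figure the chord is in second inversion; from the bass D upward in close position it reads D-G-B.

D G B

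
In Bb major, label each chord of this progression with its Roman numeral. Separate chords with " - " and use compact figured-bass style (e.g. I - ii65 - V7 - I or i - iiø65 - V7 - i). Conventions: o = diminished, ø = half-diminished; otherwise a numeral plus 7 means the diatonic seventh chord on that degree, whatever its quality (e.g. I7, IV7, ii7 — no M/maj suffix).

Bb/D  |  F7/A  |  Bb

I6 - V65 - I

Bb/D: major triad on Bb = scale degree 1 → I6.
F7/A: dominant seventh chord on F = scale degree 5 → V65.
Bb: major triad on Bb = scale degree 1 → I.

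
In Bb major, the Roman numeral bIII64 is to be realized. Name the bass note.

bIII in Bb major has root Db; the chord is Db-F-Ab.
The figure 64 means second inversion — the fifth is in the bass.

Ab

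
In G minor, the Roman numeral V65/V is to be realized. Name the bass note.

C#

The applied chord V65/V is rooted on A: A-C#-E-G.
The figure 65 means first inversion — the third is in the bass.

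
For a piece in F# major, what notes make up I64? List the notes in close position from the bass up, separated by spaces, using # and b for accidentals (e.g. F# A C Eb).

C# F# A#

The numeral's case and figure indicate a major triad. In F# major its root, the first degree, is F#.
Stacking thirds from F# gives F#-A#-C#.
With the 64 figure the chord is in second inversion; from the bass C# upward in close position it reads C#-F#-A#.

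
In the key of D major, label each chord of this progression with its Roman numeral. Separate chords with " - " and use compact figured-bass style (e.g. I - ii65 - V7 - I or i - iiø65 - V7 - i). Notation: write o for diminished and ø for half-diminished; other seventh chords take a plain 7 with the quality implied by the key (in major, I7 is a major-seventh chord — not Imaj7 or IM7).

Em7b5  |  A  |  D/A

iiø7 - V - I64

Em7b5 is non-diatonic — iiø7, a mixture chord from D minor.
A: root A is the dominant; major triad there is V.
D/A has root D, degree 1 in D major, so I64.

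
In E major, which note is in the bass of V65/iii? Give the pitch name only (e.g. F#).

The applied chord V65/iii is rooted on D#: D#-F##-A#-C#.
The figure 65 means first inversion — the third is in the bass.

F##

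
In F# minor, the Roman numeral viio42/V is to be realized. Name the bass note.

A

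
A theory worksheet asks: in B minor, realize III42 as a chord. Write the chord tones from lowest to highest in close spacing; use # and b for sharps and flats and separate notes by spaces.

The numeral's case and figure indicate a major seventh chord. In B minor its root, scale degree 3, is D.
Stacking thirds from D gives D-F#-A-C#.
The figured bass 42 indicates third inversion, placing the seventh (C#) in the bass: C#-D-F#-A.

C# D F# A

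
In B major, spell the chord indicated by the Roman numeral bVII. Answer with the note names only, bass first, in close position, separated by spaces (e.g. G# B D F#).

A C# E

Scale degree 7 in B major is A#; lowering it a half step gives A. bVII is a major triad on the lowered seventh degree (the subtonic), borrowed from the parallel minor.
So the chord is A-C#-E, a major triad.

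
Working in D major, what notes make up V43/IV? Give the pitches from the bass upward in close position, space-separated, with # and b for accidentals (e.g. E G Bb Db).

A C D F#

V43/IV is a secondary dominant — the dominant seventh of IV. IV in D major is G, so the applied chord's root is D, a perfect fifth above.
Building a dominant seventh chord on D gives D-F#-A-C.
With the 43 figure the chord is in second inversion; from the bass A upward in close position it reads A-C-D-F#.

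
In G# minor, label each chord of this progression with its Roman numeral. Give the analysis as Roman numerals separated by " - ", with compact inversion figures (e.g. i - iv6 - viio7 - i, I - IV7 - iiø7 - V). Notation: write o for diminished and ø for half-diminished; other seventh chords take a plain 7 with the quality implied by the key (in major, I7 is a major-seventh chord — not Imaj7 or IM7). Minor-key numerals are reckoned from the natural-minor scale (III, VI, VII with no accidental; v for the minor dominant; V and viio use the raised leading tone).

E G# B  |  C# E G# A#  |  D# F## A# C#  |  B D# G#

VI - iiø65 - V7 - i6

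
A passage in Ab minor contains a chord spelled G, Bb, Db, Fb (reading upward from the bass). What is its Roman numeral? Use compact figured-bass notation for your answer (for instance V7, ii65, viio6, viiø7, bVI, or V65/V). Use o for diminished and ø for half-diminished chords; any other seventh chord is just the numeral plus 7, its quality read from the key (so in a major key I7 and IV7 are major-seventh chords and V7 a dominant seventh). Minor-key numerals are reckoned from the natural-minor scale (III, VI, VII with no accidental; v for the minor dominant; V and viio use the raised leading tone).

Stacked in thirds the chord is G-Bb-Db-Fb: a fully diminished seventh chord on G.
G is scale degree 7 in Ab minor, and a fully diminished seventh chord on that degree is written viio7.

viio7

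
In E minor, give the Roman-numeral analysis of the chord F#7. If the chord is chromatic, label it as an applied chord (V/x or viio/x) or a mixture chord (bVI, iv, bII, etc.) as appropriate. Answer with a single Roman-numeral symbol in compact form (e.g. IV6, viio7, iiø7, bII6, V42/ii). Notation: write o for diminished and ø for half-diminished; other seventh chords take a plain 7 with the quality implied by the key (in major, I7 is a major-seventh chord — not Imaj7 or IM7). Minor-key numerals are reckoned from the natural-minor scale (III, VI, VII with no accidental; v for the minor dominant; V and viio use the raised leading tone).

V7/V

Stacked in thirds the chord is F#-A#-C#-E: a dominant seventh chord on F#.
F# is not a diatonic chord root with this quality in E minor, but it lies a perfect fifth above B (V), so the chord functions as an applied dominant of V.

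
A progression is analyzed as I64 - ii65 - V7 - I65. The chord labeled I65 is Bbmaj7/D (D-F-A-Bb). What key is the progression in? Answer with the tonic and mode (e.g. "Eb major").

Bb major

The chord Bbmaj7/D is a major seventh chord rooted on Bb; its label is I65.
If Bb is scale degree 1 and the mode makes that degree carry a major seventh chord, the tonic is Bb and the mode is major.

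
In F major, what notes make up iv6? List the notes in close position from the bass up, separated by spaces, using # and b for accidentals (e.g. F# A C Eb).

Db F Bb

Scale degree 4 in F major is Bb; here the chord built on it is altered to a minor triad. iv6 is the minor subdominant, borrowed from the parallel minor.
So the chord is Bb-Db-F, a minor triad.
With the 6 figure the chord is in first inversion; from the bass Db upward in close position it reads Db-F-Bb.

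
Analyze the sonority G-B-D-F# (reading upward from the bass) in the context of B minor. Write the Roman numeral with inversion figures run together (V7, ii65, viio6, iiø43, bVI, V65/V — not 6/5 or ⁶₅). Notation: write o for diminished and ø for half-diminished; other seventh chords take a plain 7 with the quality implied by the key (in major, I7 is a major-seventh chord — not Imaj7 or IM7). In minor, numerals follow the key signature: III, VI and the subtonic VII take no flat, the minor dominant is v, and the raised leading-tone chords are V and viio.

The pitches G-B-D-F# form a major seventh chord rooted on G.
G is scale degree 6 in B minor, and a major seventh chord on that degree is written VI7.

VI7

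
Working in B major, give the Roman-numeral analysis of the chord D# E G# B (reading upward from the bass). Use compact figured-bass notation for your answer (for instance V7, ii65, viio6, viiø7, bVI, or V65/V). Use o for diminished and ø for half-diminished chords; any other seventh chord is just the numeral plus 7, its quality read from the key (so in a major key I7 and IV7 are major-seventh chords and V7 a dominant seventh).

IV42

The pitches E-G#-B-D# form a major seventh chord rooted on E.
In B major, E is the subdominant; the diatonic major seventh chord there is IV7.
With D# in the bass the chord is in third inversion, so the figured bass is 42.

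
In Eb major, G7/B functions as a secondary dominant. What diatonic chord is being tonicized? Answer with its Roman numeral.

The chord is a dominant seventh chord on G.
A dominant resolves down a perfect fifth: G → C. In Eb major, C is scale degree 6, i.e. vi.

vi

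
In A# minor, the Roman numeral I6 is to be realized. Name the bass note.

C##

I in A# minor has root A#; the chord is A#-C##-E#.
The figure 6 means first inversion — the third is in the bass.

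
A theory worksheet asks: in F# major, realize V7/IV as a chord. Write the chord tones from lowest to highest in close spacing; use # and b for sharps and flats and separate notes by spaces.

F# A# C# E

The slash means an applied dominant: we want the dominant of IV. In F# major, IV is B major, and its dominant is built on F#.
Building a dominant seventh chord on F# gives F#-A#-C#-E.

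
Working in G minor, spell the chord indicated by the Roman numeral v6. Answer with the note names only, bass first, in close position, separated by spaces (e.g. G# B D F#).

F A D

In G minor, scale degree 5 is D, and the diatonic chord built there is a minor triad.
Stacking thirds from D gives D-F-A.
The figured bass 6 indicates first inversion, placing the third (F) in the bass: F-A-D.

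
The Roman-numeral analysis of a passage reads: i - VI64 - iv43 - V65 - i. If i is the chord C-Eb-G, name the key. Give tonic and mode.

i is given as C-Eb-G — a minor triad with root C.
If C is scale degree 1 and the mode makes that degree carry a minor triad, the tonic is C and the mode is minor.

C minor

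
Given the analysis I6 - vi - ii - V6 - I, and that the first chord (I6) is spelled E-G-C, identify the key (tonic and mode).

C major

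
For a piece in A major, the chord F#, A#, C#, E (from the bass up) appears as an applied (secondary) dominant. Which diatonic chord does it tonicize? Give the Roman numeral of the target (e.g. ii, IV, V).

ii

The chord is a dominant seventh chord on F#.
A dominant resolves down a perfect fifth: F# → B. In A major, B is scale degree 2, i.e. ii.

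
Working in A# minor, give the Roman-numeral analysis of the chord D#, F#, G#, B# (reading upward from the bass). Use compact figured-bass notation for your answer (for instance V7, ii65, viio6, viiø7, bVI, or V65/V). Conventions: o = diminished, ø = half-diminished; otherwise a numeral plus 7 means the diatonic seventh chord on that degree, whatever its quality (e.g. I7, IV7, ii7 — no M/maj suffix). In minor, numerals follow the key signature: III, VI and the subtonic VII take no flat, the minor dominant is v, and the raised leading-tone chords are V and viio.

Stacked in thirds the chord is G#-B#-D#-F#: a dominant seventh chord on G#.
G# is scale degree 7 in A# minor, and a dominant seventh chord on that degree is written VII7.
With D# in the bass the chord is in second inversion, so the figured bass is 43.

VII43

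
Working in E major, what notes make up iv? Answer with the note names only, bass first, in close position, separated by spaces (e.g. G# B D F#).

iv is the minor subdominant, borrowed from the parallel minor. In E major that root is A.
So the chord is A-C-E, a minor triad.

A C E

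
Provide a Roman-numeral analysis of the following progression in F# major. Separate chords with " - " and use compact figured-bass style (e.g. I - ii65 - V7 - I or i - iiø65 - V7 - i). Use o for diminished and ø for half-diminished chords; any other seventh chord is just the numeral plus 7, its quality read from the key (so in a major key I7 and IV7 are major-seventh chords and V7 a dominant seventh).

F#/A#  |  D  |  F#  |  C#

I6 - bVI - I - V

F#/A#: root F# is the tonic; major triad there is I6.
D is non-diatonic — bVI, a mixture chord from F# minor.
F# has root F#, degree 1 in F# major, so I.
C# has root C#, degree 5 in F# major, so V.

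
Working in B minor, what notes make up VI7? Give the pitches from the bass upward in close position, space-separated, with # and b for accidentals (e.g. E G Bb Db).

G B D F#

In B minor, scale degree 6 is G, and the diatonic chord built there is a major seventh chord.
That chord is spelled G-B-D-F#.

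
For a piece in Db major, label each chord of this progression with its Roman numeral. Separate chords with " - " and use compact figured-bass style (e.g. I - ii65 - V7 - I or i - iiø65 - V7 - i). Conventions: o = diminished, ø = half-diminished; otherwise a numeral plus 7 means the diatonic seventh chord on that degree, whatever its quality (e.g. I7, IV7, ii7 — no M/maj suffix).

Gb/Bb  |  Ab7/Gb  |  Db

IV6 - V42 - I

Gb/Bb: root Gb is the subdominant; major triad there is IV6.
Ab7/Gb: root Ab is the dominant; dominant seventh chord there is V42.
Db: major triad on Db = scale degree 1 → I.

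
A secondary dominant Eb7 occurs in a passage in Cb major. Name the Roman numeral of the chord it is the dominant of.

The chord is a dominant seventh chord on Eb.
A dominant resolves down a perfect fifth: Eb → Ab. In Cb major, Ab is scale degree 6, i.e. vi.

vi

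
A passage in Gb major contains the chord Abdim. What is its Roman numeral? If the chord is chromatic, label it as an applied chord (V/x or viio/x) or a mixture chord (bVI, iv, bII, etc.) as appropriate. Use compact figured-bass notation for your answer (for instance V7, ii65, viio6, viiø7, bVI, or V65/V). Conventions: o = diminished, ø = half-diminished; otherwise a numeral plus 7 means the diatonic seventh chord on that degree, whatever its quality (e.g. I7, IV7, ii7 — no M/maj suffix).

The pitches Ab-Cb-Ebb form a diminished triad rooted on Ab.
Ab is the second degree of Gb major. This is the diminished supertonic triad, borrowed from the parallel minor.

iio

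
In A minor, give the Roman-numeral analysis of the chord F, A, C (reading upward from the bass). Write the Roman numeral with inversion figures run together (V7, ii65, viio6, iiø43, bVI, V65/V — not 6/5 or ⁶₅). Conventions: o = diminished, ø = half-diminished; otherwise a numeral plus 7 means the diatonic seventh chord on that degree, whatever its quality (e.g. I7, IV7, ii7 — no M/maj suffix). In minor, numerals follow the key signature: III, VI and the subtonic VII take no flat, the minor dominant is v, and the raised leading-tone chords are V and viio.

VI

Stacked in thirds the chord is F-A-C: a major triad on F.
In A minor, F is the submediant; the diatonic major triad there is VI.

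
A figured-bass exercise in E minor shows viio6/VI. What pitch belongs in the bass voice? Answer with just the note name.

D

The applied chord viio6/VI is rooted on B: B-D-F.
The figure 6 means first inversion — the third is in the bass.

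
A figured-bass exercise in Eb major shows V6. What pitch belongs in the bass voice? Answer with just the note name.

V in Eb major has root Bb; the chord is Bb-D-F.
The figure 6 means first inversion — the third is in the bass.

D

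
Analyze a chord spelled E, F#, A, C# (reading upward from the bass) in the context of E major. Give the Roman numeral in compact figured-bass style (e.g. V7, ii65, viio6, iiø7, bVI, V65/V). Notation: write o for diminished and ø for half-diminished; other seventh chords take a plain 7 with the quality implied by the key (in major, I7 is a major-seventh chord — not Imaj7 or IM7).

ii42

Stacked in thirds the chord is F#-A-C#-E: a minor seventh chord on F#.
In E major, F# is the supertonic; the diatonic minor seventh chord there is ii7.
With E in the bass the chord is in third inversion, so the figured bass is 42.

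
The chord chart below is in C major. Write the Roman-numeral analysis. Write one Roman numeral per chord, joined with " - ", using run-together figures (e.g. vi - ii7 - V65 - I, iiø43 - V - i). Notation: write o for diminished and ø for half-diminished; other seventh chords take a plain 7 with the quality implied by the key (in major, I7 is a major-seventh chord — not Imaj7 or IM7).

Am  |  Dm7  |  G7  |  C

vi - ii7 - V7 - I

Am has root A, degree 6 in C major, so vi.
Dm7: root D is the supertonic; minor seventh chord there is ii7.
G7: root G is the dominant; dominant seventh chord there is V7.
C: root C is the tonic; major triad there is I.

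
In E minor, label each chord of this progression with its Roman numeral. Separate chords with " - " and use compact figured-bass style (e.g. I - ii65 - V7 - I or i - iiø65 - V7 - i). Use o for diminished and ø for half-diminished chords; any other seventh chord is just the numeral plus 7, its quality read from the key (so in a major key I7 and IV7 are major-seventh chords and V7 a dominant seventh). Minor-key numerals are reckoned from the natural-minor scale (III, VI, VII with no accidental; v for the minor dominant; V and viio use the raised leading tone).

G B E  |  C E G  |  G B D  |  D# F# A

G-B-E: root E is the tonic; minor triad there is i6.
C-E-G: root C is the submediant; major triad there is VI.
G-B-D has root G, degree 3 in E minor, so III.
D#-F#-A: root D# is the leading tone; diminished triad there is viio.

i6 - VI - III - viio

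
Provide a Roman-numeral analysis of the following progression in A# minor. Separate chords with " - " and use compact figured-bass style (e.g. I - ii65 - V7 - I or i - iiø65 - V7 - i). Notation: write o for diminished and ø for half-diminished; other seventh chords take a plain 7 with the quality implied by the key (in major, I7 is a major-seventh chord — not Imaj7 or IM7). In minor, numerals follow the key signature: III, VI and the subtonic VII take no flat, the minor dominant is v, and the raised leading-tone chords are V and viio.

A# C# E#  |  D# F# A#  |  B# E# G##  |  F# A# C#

A#-C#-E# has root A#, degree 1 in A# minor, so i.
D#-F#-A#: minor triad on D# = scale degree 4 → iv.
B#-E#-G##: root E# is the dominant; major triad there is V64.
F#-A#-C#: major triad on F# = scale degree 6 → VI.

i - iv - V64 - VI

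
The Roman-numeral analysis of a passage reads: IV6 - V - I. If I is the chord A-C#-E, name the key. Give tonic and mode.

A major

The chord A is a major triad rooted on A; its label is I.
If A is scale degree 1 and the mode makes that degree carry a major triad, the tonic is A and the mode is major.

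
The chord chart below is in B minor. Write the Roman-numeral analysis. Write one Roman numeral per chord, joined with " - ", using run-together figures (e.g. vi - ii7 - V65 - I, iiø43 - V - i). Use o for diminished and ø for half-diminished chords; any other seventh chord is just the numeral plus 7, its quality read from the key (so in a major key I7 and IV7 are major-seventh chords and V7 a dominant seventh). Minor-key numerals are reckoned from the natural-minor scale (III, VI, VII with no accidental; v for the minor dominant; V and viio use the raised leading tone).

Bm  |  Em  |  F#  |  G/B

i - iv - V - VI6

Bm has root B, degree 1 in B minor, so i.
Em: root E is the subdominant; minor triad there is iv.
F# has root F#, degree 5 in B minor, so V.
G/B: major triad on G = scale degree 6 → VI6.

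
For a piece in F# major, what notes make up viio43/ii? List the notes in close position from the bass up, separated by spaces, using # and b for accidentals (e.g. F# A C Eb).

C# E F## A#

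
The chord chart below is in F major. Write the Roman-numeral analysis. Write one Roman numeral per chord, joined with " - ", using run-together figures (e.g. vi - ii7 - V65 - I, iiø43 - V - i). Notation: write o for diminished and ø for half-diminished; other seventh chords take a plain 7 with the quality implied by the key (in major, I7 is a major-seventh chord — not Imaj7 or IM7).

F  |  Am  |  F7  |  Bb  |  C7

F: major triad on F = scale degree 1 → I.
Am: minor triad on A = scale degree 3 → iii.
F7: chromatic; F is V of IV, so V7/IV.
Bb has root Bb, degree 4 in F major, so IV.
C7: dominant seventh chord on C = scale degree 5 → V7.

I - iii - V7/IV - IV - V7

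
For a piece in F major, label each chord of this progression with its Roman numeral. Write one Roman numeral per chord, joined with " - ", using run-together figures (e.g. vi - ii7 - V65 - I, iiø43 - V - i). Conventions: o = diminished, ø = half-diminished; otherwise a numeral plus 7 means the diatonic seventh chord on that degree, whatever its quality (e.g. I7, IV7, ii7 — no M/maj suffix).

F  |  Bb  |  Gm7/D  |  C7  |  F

I - IV - ii43 - V7 - I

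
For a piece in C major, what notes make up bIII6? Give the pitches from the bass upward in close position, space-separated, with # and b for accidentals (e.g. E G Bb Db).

G Bb Eb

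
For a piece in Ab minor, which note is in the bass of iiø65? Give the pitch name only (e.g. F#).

iiø in Ab minor has root Bb; the chord is Bb-Db-Fb-Ab.
The figure 65 means first inversion — the third is in the bass.

Db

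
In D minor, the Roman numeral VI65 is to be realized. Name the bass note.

D

VI in D minor has root Bb; the chord is Bb-D-F-A.
The figure 65 means first inversion — the third is in the bass.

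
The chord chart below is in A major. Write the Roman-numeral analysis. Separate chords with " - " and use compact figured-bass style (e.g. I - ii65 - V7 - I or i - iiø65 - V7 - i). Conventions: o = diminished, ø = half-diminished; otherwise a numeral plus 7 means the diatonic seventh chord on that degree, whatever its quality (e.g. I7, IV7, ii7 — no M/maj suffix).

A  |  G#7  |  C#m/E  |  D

I - V7/iii - iii6 - IV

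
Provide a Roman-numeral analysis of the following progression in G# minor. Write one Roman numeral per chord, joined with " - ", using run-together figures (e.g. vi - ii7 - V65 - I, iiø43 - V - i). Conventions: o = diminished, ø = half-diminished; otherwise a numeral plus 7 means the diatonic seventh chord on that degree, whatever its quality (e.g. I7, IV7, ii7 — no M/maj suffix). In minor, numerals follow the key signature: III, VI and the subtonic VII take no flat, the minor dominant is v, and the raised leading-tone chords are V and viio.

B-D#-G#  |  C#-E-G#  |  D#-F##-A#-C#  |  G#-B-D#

i6 - iv - V7 - i

B-D#-G#: root G# is the tonic; minor triad there is i6.
C#-E-G#: root C# is the subdominant; minor triad there is iv.
D#-F##-A#-C# has root D#, degree 5 in G# minor, so V7.
G#-B-D# has root G#, degree 1 in G# minor, so i.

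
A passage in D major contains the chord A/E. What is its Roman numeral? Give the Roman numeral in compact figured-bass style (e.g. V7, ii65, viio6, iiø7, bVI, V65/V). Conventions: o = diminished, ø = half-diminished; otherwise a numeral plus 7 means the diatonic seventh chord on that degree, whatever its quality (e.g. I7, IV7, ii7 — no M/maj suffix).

Stacked in thirds the chord is A-C#-E: a major triad on A.
A is scale degree 5 in D major, and a major triad on that degree is written V.
With E in the bass the chord is in second inversion, so the figured bass is 64.

V64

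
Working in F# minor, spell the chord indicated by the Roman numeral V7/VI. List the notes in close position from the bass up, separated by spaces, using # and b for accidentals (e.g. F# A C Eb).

A C# E G

V7/VI is a secondary dominant — the dominant seventh of VI. VI in F# minor is D, so the applied chord's root is A, a perfect fifth above.
Building a dominant seventh chord on A gives A-C#-E-G.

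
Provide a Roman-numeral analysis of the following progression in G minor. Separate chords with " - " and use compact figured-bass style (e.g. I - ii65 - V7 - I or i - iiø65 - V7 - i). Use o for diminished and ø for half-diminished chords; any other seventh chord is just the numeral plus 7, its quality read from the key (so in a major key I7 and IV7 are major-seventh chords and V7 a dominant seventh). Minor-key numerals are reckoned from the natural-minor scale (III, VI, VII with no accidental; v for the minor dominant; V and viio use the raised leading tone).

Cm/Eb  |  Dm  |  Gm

Cm/Eb: minor triad on C = scale degree 4 → iv6.
Dm: root D is the dominant; minor triad there is v.
Gm has root G, degree 1 in G minor, so i.

iv6 - v - i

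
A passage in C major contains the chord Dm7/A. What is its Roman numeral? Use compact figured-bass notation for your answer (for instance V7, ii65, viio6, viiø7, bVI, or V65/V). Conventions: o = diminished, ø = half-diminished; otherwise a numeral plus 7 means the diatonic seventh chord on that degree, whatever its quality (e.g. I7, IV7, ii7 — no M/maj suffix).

Stacked in thirds the chord is D-F-A-C: a minor seventh chord on D.
D is scale degree 2 in C major, and a minor seventh chord on that degree is written ii7.
With A in the bass the chord is in second inversion, so the figured bass is 43.

ii43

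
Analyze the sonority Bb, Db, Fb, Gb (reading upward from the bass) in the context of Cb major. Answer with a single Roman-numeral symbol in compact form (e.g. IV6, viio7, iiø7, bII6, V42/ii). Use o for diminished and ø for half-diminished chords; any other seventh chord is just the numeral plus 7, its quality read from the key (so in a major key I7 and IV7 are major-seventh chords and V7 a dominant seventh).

The pitches Gb-Bb-Db-Fb form a dominant seventh chord rooted on Gb.
Gb is scale degree 5 in Cb major, and a dominant seventh chord on that degree is written V7.
With Bb in the bass the chord is in first inversion, so the figured bass is 65.

V65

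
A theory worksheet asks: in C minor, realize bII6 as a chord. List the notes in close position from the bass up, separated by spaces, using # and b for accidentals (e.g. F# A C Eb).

F Ab Db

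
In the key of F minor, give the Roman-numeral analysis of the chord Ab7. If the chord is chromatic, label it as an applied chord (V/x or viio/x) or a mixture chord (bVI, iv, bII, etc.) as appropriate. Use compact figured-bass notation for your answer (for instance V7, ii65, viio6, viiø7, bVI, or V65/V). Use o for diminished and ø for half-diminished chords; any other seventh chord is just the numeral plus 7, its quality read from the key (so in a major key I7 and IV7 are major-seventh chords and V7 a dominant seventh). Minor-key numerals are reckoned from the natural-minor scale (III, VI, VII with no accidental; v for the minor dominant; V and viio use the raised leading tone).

Stacked in thirds the chord is Ab-C-Eb-Gb: a dominant seventh chord on Ab.
Ab is not a diatonic chord root with this quality in F minor, but it lies a perfect fifth above Db (VI), so the chord functions as an applied dominant of VI.

V7/VI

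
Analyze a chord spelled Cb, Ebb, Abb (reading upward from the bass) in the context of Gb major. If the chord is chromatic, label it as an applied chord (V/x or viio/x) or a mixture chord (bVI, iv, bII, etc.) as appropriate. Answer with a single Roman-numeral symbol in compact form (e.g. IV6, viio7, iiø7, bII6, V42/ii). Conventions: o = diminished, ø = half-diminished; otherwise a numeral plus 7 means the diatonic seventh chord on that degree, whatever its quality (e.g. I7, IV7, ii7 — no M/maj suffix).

The pitches Abb-Cb-Ebb form a major triad rooted on Abb.
Abb is the lowered second degree of Gb major (diatonic 2 would be Ab). This is the Neapolitan sixth — a major triad on the lowered second degree, here in its customary first inversion.
With Cb in the bass the chord is in first inversion, so the figured bass is 6.

bII6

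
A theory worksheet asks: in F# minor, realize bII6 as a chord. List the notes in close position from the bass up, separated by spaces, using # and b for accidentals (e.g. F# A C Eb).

Scale degree 2 in F# minor is G#; lowering it a half step gives G. bII6 is the Neapolitan sixth — a major triad on the lowered second degree, here in its customary first inversion.
So the chord is G-B-D, a major triad.
With the 6 figure the chord is in first inversion; from the bass B upward in close position it reads B-D-G.

B D G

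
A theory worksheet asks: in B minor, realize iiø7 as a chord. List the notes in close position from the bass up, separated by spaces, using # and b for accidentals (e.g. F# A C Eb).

C# E G B

In B minor, the second degree is C#, and the diatonic chord built there is a half-diminished seventh chord.
Stacking thirds from C# gives C#-E-G-B.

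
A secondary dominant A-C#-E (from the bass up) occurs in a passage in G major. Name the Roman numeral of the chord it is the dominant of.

The chord is a major triad on A.
A dominant resolves down a perfect fifth: A → D. In G major, D is scale degree 5, i.e. V.

V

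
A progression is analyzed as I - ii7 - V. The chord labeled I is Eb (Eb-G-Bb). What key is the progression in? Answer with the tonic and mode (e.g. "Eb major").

Eb major

The anchor chord is a major triad on Eb, labeled I.
If Eb is scale degree 1 and the mode makes that degree carry a major triad, the tonic is Eb and the mode is major.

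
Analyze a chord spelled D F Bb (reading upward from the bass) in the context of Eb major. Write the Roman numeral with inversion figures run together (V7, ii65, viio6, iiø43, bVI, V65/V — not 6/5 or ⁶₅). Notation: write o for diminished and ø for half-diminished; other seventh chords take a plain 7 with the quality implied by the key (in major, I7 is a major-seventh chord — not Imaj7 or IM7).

V6

Stacked in thirds the chord is Bb-D-F: a major triad on Bb.
In Eb major, Bb is the dominant; the diatonic major triad there is V.
With D in the bass the chord is in first inversion, so the figured bass is 6.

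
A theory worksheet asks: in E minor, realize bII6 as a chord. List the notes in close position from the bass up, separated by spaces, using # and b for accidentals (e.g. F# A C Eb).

A C F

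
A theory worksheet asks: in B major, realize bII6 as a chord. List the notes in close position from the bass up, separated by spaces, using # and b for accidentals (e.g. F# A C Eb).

E G C

bII6 is the Neapolitan sixth — a major triad on the lowered second degree, here in its customary first inversion. In B major that root is C.
So the chord is C-E-G, a major triad.
With the 6 figure the chord is in first inversion; from the bass E upward in close position it reads E-G-C.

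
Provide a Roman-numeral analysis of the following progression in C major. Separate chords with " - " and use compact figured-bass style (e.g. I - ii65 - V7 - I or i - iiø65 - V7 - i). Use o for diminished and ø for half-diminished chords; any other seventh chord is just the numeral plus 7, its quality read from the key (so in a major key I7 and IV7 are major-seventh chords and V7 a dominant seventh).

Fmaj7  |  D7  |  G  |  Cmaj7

IV7 - V7/V - V - I7

Fmaj7: major seventh chord on F = scale degree 4 → IV7.
D7: chromatic; D is V of V, so V7/V.
G: major triad on G = scale degree 5 → V.
Cmaj7: major seventh chord on C = scale degree 1 → I7.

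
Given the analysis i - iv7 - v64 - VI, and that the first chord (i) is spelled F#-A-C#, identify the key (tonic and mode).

F# minor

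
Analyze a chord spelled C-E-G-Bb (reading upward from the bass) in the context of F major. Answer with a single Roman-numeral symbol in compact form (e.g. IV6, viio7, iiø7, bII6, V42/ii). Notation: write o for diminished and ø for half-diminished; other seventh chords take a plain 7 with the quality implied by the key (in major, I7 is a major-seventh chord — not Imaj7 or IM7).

V7

Stacked in thirds the chord is C-E-G-Bb: a dominant seventh chord on C.
In F major, C is the dominant; the diatonic dominant seventh chord there is V7.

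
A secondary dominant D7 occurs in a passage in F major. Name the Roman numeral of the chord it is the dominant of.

The chord is a dominant seventh chord on D.
A dominant resolves down a perfect fifth: D → G. In F major, G is scale degree 2, i.e. ii.

ii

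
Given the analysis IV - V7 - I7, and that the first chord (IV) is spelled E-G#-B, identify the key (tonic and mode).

The chord E is a major triad rooted on E; its label is IV.
Counting down 3 scale steps from E places the tonic on B; a major triad on degree 4 is diatonic only in major.

B major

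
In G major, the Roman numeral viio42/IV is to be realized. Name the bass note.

Ab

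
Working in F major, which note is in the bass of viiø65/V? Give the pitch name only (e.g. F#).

D

The applied chord viiø65/V is rooted on B: B-D-F-A.
The figure 65 means first inversion — the third is in the bass.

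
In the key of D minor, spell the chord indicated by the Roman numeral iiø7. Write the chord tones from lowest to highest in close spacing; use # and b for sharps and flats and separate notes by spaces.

E G Bb D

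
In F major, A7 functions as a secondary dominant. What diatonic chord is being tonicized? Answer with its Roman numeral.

The chord is a dominant seventh chord on A.
A dominant resolves down a perfect fifth: A → D. In F major, D is scale degree 6, i.e. vi.

vi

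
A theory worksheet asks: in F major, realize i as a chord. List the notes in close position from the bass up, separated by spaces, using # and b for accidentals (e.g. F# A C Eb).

F Ab C

Scale degree 1 in F major is F; here the chord built on it is altered to a minor triad. i is the minor tonic, borrowed from the parallel minor.
So the chord is F-Ab-C, a minor triad.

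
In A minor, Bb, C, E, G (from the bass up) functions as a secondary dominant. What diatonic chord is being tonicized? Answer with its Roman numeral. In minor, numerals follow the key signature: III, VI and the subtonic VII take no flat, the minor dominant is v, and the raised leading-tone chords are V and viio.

VI

The chord is a dominant seventh chord on C.
A dominant resolves down a perfect fifth: C → F. In A minor, F is scale degree 6, i.e. VI.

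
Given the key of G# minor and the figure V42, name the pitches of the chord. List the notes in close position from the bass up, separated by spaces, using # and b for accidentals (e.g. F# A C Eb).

C# D# F## A#

In G# minor, the dominant is D#. The dominant is major (leading tone raised), so V is a dominant seventh chord.
Stacking thirds from D# gives D#-F##-A#-C#.
With the 42 figure the chord is in third inversion; from the bass C# upward in close position it reads C#-D#-F##-A#.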